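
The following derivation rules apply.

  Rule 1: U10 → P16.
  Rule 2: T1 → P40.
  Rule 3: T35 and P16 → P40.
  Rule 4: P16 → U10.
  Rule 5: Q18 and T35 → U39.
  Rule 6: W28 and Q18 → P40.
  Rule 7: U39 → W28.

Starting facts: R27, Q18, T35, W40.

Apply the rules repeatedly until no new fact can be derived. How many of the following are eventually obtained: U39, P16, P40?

2

Q18 and T35 hold, so U39 follows (Rule 5).
U39 holds, so W28 follows (Rule 7).
From W28 and Q18, Rule 6 gives P40.
U39: reached.
P16 would need U10 (Rule 1), but U10 is never established.
P40: reached.
Reached: U39 and P40 — 2 of the 3.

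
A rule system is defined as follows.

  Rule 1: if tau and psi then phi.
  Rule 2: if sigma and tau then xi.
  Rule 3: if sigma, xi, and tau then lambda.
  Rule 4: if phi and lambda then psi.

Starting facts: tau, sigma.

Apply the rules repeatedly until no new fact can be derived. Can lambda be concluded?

Yes

sigma and tau hold, so xi follows (Rule 2).
sigma, xi, and tau hold, so lambda follows (Rule 3).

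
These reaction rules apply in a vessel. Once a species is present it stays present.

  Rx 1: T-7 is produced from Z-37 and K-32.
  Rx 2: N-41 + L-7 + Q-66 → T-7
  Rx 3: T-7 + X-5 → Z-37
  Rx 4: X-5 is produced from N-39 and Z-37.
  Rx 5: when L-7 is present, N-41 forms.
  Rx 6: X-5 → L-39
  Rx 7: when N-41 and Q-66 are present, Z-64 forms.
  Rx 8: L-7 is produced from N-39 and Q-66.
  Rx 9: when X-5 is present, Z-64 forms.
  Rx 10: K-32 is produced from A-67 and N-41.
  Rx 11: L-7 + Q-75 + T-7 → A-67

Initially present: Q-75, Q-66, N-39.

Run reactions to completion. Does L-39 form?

No

L-39 would need X-5 (Rx 6), but X-5 never forms.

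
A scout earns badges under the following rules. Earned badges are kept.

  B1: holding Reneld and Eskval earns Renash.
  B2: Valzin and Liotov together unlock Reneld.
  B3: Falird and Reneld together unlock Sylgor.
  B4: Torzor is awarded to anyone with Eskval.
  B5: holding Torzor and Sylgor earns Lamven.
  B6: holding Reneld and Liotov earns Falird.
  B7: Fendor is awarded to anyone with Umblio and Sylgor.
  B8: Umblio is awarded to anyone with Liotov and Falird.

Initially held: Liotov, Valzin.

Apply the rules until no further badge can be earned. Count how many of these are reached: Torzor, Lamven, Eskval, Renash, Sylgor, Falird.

2

With Valzin and Liotov, Reneld is earned (B2).
With Reneld and Liotov, Falird is earned (B6).
With Falird and Reneld, Sylgor is earned (B3).
Torzor would need Eskval (B4), but Eskval is never earned.
Lamven would need Torzor and Sylgor (B5), but Torzor is never earned.
No rule produces Eskval, and it is not given.
Renash would need Reneld and Eskval (B1), but Eskval is never earned.
Sylgor: reached.
Falird: reached.
Reached: Sylgor and Falird — 2 of the 6.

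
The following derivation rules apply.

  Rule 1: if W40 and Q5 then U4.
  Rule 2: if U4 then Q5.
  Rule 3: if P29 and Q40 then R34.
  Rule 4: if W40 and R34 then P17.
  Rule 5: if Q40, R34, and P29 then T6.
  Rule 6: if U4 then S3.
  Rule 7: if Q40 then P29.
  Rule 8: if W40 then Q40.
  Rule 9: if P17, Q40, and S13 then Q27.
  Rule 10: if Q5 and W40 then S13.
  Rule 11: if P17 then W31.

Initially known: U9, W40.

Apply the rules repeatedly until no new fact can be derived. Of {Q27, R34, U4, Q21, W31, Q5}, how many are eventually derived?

2

W40 holds, so Q40 follows (Rule 8).
From Q40, Rule 7 gives P29.
P29 and Q40 hold, so R34 follows (Rule 3).
From W40 and R34, Rule 4 gives P17.
From P17, Rule 11 gives W31.
Q27 would need P17, Q40, and S13 (Rule 9), but S13 is never established.
R34: reached.
U4 would need W40 and Q5 (Rule 1), but Q5 is never established.
No rule produces Q21, and it is not given.
W31: reached.
Q5 would need U4 (Rule 2), but U4 is never established.
Reached: R34 and W31 — 2 of the 6.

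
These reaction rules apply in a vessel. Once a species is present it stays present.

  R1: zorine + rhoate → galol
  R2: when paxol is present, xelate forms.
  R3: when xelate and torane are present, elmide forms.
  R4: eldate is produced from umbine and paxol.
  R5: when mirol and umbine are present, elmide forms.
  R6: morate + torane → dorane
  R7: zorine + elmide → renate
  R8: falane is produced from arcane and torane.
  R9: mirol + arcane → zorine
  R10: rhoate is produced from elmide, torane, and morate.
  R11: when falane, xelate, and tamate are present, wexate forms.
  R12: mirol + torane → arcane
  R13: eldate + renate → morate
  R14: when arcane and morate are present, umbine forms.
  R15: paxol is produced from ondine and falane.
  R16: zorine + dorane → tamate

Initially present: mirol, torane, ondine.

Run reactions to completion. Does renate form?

mirol and torane present → arcane forms (R12).
arcane and torane present → falane forms (R8).
mirol and arcane present → zorine forms (R9).
ondine and falane present → paxol forms (R15).
paxol present → xelate forms (R2).
xelate and torane present → elmide forms (R3).
zorine and elmide present → renate forms (R7).

Yes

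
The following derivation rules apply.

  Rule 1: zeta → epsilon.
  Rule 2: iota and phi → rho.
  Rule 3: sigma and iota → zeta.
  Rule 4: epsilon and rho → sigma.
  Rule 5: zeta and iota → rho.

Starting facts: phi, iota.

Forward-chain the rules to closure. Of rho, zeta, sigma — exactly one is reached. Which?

From iota and phi, Rule 2 gives rho.
zeta would need sigma and iota (Rule 3), but sigma is never established. sigma would need epsilon and rho (Rule 4), but epsilon is never established.

rho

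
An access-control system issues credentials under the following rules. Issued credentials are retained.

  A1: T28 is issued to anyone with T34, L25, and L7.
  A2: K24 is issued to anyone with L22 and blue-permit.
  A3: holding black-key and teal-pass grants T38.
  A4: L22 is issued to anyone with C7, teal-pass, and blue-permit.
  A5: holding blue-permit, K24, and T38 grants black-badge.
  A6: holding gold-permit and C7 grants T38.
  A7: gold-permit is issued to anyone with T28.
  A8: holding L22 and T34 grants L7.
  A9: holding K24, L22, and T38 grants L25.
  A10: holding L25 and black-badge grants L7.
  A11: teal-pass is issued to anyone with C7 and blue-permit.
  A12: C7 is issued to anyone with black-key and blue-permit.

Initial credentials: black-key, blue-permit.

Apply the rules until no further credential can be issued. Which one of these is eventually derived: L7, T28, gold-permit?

Holding black-key and blue-permit grants C7 (A12).
Holding C7 and blue-permit grants teal-pass (A11).
Holding C7, teal-pass, and blue-permit grants L22 (A4).
Holding black-key and teal-pass grants T38 (A3).
Holding L22 and blue-permit grants K24 (A2).
Holding K24, L22, and T38 grants L25 (A9).
Holding blue-permit, K24, and T38 grants black-badge (A5).
Holding L25 and black-badge grants L7 (A10).
T28 would need T34, L25, and L7 (A1), but T34 is never granted. gold-permit would need T28 (A7), but T28 is never granted.

L7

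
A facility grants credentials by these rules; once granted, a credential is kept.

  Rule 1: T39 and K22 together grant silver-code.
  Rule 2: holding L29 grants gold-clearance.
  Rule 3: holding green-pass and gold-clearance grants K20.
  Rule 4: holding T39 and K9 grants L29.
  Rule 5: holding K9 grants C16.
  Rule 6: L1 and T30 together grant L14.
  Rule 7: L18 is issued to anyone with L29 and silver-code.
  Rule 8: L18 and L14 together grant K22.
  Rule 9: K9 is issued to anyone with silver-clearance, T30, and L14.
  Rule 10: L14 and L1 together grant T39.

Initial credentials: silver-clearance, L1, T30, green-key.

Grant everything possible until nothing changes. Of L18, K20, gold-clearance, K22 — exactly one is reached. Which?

Holding L1 and T30 grants L14 (Rule 6).
Holding silver-clearance, T30, and L14 grants K9 (Rule 9).
Holding L14 and L1 grants T39 (Rule 10).
Holding T39 and K9 grants L29 (Rule 4).
Holding L29 grants gold-clearance (Rule 2).
K22 would need L18 and L14 (Rule 8), but L18 is never granted. K20 would need green-pass and gold-clearance (Rule 3), but green-pass is never granted. L18 would need L29 and silver-code (Rule 7), but silver-code is never granted.

gold-clearance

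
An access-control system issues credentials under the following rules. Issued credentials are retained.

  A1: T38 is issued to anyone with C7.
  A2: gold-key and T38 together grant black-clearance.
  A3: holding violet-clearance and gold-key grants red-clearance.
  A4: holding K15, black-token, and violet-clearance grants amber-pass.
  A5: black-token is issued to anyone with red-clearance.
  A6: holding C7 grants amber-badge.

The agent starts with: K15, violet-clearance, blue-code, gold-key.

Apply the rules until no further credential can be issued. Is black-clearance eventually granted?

No

black-clearance would need gold-key and T38 (A2), but T38 is never granted.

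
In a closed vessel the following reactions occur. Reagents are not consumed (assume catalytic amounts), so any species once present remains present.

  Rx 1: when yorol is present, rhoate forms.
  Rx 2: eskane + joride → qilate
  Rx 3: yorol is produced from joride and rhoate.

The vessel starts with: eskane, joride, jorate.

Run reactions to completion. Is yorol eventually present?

No

yorol would need joride and rhoate (Rx 3), but rhoate never forms.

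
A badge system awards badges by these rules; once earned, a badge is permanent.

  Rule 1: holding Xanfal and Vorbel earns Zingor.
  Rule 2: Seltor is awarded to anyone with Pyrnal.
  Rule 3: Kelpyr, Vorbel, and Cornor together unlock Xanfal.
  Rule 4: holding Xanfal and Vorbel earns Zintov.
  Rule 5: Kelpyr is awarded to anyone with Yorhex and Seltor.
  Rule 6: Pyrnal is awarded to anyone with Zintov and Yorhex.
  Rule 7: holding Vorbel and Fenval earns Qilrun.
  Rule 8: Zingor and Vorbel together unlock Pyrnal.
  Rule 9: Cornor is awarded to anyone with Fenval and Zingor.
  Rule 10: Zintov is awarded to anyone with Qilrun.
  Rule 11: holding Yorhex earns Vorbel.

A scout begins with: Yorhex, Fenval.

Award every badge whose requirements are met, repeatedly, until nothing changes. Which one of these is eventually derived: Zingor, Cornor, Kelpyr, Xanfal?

With Yorhex, Vorbel is earned (Rule 11).
With Vorbel and Fenval, Qilrun is earned (Rule 7).
With Qilrun, Zintov is earned (Rule 10).
With Zintov and Yorhex, Pyrnal is earned (Rule 6).
With Pyrnal, Seltor is earned (Rule 2).
With Yorhex and Seltor, Kelpyr is earned (Rule 5).
Cornor would need Fenval and Zingor (Rule 9), but Zingor is never earned. Xanfal would need Kelpyr, Vorbel, and Cornor (Rule 3), but Cornor is never earned. Zingor would need Xanfal and Vorbel (Rule 1), but Xanfal is never earned.

Kelpyr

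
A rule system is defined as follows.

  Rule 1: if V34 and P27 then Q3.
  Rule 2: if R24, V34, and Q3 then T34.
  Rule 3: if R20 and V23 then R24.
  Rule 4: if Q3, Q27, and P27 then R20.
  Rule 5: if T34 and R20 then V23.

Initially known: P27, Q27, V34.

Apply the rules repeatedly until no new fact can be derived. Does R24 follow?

R24 would need R20 and V23 (Rule 3), but V23 is never established.

No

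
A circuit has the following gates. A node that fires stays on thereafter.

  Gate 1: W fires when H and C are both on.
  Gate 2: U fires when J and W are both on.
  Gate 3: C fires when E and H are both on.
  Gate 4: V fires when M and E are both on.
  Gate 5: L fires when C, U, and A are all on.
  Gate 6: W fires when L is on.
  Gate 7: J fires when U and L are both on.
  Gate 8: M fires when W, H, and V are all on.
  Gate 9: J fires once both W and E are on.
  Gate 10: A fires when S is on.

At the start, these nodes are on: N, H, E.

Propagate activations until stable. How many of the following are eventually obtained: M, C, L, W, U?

Gate 3: E and H on → C on.
Gate 1: H and C on → W on.
Gate 9: W and E on → J on.
Gate 2: J and W on → U on.
M would need W, H, and V (Gate 8), but V never turns on.
C: reached.
L would need C, U, and A (Gate 5), but A never turns on.
W: reached.
U: reached.
Reached: C, W, and U — 3 of the 5.

3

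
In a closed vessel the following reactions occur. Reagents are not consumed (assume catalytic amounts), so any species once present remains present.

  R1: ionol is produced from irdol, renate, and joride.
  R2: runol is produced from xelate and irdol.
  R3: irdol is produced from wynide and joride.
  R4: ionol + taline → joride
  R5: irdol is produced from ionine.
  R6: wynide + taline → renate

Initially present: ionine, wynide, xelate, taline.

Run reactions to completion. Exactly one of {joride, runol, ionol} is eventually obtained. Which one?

runol

ionine present → irdol forms (R5).
xelate and irdol present → runol forms (R2).
ionol would need irdol, renate, and joride (R1), but joride never forms. joride would need ionol and taline (R4), but ionol never forms.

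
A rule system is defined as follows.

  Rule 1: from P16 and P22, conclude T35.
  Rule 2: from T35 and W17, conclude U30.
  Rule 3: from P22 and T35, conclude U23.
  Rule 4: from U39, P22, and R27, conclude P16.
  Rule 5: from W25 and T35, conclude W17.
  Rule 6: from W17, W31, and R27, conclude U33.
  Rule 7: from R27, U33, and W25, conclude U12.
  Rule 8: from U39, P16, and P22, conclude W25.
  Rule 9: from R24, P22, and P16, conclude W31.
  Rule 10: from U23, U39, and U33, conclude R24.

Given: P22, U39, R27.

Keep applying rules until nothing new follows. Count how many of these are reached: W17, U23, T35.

3

From U39, P22, and R27, Rule 4 gives P16.
From U39, P16, and P22, Rule 8 gives W25.
P16 and P22 hold, so T35 follows (Rule 1).
P22 and T35 hold, so U23 follows (Rule 3).
W25 and T35 hold, so W17 follows (Rule 5).
W17: reached.
U23: reached.
T35: reached.
All 3 are reached.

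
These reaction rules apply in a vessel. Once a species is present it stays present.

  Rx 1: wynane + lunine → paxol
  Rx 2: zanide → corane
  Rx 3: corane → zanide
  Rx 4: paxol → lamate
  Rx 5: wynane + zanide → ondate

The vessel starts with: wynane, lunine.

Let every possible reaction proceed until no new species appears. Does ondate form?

No

ondate would need wynane and zanide (Rx 5), but zanide never forms.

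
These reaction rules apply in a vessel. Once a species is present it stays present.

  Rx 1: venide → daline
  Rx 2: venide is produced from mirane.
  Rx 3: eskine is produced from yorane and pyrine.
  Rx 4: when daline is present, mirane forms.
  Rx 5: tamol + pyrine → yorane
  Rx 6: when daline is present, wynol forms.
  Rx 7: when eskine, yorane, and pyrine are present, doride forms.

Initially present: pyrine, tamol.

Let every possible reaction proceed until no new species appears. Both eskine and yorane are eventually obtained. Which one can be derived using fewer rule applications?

yorane: tamol and pyrine present → yorane forms (Rx 5). [1 rule application]
eskine: tamol and pyrine present → yorane forms (Rx 5). yorane and pyrine present → eskine forms (Rx 3). [2 rule applications]
yorane needs fewer.

yorane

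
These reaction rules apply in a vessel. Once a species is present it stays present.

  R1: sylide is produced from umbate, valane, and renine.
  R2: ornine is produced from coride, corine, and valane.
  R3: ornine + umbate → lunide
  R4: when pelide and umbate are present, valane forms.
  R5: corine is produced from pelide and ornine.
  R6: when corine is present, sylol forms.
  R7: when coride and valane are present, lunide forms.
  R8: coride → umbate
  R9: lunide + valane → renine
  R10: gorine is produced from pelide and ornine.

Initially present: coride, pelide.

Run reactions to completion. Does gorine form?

No

gorine would need pelide and ornine (R10), but ornine never forms.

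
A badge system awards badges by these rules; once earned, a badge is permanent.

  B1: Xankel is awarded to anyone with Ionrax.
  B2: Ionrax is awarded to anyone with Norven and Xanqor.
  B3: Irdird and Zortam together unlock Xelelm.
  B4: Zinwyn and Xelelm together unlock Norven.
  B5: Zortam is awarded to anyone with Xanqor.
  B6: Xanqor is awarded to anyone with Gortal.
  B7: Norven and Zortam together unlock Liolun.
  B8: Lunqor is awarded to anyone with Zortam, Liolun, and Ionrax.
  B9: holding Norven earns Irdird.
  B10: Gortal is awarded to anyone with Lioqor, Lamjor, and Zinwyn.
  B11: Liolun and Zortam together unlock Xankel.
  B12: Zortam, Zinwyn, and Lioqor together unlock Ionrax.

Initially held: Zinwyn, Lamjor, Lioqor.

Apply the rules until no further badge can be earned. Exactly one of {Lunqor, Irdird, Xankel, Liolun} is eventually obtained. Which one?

With Lioqor, Lamjor, and Zinwyn, Gortal is earned (B10).
With Gortal, Xanqor is earned (B6).
With Xanqor, Zortam is earned (B5).
With Zortam, Zinwyn, and Lioqor, Ionrax is earned (B12).
With Ionrax, Xankel is earned (B1).
Lunqor would need Zortam, Liolun, and Ionrax (B8), but Liolun is never earned. Irdird would need Norven (B9), but Norven is never earned. Liolun would need Norven and Zortam (B7), but Norven is never earned.

Xankel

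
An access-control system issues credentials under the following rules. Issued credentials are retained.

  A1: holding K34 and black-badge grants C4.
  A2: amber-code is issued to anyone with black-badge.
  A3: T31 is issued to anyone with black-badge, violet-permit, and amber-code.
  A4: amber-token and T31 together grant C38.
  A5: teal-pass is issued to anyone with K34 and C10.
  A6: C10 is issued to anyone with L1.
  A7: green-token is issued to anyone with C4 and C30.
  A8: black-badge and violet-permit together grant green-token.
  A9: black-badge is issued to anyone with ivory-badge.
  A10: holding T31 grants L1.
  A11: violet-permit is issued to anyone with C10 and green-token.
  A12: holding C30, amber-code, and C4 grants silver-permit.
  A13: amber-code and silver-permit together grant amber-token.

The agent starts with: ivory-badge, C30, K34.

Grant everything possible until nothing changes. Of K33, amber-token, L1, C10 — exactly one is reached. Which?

amber-token

Holding ivory-badge grants black-badge (A9).
Holding black-badge grants amber-code (A2).
Holding K34 and black-badge grants C4 (A1).
Holding C30, amber-code, and C4 grants silver-permit (A12).
Holding amber-code and silver-permit grants amber-token (A13).
L1 would need T31 (A10), but T31 is never granted. C10 would need L1 (A6), but L1 is never granted. No rule produces K33, and it is not given.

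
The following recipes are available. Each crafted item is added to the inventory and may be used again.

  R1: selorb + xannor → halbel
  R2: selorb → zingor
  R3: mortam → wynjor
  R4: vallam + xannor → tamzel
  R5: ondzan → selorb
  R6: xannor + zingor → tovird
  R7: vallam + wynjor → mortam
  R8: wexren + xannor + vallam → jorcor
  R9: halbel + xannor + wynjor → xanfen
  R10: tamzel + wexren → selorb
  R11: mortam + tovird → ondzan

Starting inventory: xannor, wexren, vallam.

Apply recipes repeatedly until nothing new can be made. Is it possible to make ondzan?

ondzan would need mortam and tovird (R11), but mortam is never obtained.

No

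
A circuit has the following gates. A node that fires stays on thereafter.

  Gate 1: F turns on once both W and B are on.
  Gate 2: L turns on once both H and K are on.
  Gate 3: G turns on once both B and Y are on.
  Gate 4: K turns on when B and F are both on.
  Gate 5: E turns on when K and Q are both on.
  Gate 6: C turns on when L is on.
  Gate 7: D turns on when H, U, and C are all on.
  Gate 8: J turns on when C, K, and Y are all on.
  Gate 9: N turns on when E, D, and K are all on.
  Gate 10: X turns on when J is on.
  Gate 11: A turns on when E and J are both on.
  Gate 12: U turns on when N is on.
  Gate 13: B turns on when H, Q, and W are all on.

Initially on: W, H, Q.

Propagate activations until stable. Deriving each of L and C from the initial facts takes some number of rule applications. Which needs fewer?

L: Gate 13: H, Q, and W on → B on. W and B are on, so F turns on (Gate 1). B and F are on, so K turns on (Gate 4). Gate 2: H and K on → L on. [4 rule applications]
C: Gate 13: H, Q, and W on → B on. Gate 1: W and B on → F on. Gate 4: B and F on → K on. H and K are on, so L turns on (Gate 2). Gate 6: L on → C on. [5 rule applications]
L needs fewer.

L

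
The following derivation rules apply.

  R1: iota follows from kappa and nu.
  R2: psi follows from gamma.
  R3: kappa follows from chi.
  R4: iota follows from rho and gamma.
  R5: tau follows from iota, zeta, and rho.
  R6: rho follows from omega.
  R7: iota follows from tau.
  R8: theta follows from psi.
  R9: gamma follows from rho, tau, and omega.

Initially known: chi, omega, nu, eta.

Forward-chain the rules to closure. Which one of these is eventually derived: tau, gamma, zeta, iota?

From chi, R3 gives kappa.
kappa and nu hold, so iota follows (R1).
tau would need iota, zeta, and rho (R5), but zeta is never established. No rule produces zeta, and it is not given. gamma would need rho, tau, and omega (R9), but tau is never established.

iota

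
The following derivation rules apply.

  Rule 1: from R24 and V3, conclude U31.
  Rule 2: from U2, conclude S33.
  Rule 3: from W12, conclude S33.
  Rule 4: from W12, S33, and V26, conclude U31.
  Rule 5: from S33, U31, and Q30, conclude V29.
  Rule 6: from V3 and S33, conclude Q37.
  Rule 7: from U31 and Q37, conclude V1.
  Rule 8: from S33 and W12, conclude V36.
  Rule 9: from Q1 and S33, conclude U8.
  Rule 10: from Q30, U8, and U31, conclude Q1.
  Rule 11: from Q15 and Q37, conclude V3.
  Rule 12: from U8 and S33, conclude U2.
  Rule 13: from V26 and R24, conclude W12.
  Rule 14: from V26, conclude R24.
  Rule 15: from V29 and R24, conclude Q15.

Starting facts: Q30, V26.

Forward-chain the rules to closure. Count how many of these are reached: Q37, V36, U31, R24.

3

From V26, Rule 14 gives R24.
V26 and R24 hold, so W12 follows (Rule 13).
W12 holds, so S33 follows (Rule 3).
From W12, S33, and V26, Rule 4 gives U31.
S33 and W12 hold, so V36 follows (Rule 8).
Q37 would need V3 and S33 (Rule 6), but V3 is never established.
V36: reached.
U31: reached.
R24: reached.
Reached: V36, U31, and R24 — 3 of the 4.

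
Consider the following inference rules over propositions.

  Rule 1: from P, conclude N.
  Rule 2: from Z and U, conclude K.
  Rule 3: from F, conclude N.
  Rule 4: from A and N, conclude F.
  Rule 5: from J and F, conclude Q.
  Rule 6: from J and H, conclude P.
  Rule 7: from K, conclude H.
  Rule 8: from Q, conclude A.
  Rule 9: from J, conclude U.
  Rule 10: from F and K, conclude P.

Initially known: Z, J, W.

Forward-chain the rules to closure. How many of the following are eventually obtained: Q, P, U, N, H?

4

From J, Rule 9 gives U.
From Z and U, Rule 2 gives K.
From K, Rule 7 gives H.
J and H hold, so P follows (Rule 6).
From P, Rule 1 gives N.
Q would need J and F (Rule 5), but F is never established.
P: reached.
U: reached.
N: reached.
H: reached.
Reached: P, U, N, and H — 4 of the 5.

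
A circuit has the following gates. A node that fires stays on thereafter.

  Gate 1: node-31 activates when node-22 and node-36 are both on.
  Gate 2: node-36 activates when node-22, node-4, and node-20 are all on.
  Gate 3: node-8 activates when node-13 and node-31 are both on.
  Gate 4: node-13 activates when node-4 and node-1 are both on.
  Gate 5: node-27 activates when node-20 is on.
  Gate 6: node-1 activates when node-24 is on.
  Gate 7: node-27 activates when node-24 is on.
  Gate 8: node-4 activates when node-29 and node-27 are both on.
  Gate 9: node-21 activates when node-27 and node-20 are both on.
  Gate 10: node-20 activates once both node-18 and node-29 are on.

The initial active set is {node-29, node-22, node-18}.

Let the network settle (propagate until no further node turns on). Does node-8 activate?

No

node-8 would need node-13 and node-31 (Gate 3), but node-13 never turns on.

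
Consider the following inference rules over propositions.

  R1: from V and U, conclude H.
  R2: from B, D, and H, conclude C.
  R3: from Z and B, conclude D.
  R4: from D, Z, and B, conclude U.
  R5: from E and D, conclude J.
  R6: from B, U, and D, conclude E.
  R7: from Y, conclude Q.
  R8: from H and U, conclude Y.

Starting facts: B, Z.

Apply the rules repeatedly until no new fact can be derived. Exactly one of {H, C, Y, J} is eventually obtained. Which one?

J

From Z and B, R3 gives D.
From D, Z, and B, R4 gives U.
B, U, and D hold, so E follows (R6).
From E and D, R5 gives J.
C would need B, D, and H (R2), but H is never established. Y would need H and U (R8), but H is never established. H would need V and U (R1), but V is never established.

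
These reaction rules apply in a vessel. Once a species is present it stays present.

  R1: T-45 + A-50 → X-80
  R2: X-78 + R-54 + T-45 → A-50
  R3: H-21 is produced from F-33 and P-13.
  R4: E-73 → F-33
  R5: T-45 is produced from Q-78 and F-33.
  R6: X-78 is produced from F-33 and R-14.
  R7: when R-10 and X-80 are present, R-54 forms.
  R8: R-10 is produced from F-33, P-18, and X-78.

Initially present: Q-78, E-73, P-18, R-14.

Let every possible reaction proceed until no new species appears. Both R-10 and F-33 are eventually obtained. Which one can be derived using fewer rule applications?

F-33: E-73 present → F-33 forms (R4). [1 rule application]
R-10: E-73 present → F-33 forms (R4). F-33 and R-14 present → X-78 forms (R6). F-33, P-18, and X-78 present → R-10 forms (R8). [3 rule applications]
F-33 needs fewer.

F-33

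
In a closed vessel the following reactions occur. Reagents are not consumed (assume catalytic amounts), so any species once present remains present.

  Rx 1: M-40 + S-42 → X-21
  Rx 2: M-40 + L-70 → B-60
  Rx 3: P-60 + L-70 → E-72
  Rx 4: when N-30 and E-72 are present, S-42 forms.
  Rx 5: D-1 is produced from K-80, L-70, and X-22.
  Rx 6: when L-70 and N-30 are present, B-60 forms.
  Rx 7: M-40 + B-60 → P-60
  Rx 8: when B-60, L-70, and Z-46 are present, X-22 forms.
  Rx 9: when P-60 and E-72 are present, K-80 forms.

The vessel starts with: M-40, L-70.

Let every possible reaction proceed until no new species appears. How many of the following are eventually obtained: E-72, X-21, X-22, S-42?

M-40 and L-70 present → B-60 forms (Rx 2).
M-40 and B-60 present → P-60 forms (Rx 7).
P-60 and L-70 present → E-72 forms (Rx 3).
E-72: reached.
X-21 would need M-40 and S-42 (Rx 1), but S-42 never forms.
X-22 would need B-60, L-70, and Z-46 (Rx 8), but Z-46 never forms.
S-42 would need N-30 and E-72 (Rx 4), but N-30 never forms.
Reached: E-72 — 1 of the 4.

1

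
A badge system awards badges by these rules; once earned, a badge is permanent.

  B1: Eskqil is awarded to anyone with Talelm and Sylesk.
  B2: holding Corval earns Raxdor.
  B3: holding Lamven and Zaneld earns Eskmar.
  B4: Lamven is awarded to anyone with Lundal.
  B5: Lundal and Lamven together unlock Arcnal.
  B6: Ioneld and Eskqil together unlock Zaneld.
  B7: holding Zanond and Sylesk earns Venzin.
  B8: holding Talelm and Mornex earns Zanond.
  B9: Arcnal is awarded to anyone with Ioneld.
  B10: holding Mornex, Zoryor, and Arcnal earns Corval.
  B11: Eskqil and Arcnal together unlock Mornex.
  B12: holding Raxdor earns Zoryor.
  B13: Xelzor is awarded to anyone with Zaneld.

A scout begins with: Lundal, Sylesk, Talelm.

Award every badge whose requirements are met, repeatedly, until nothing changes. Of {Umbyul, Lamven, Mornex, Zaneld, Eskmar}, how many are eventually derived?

With Talelm and Sylesk, Eskqil is earned (B1).
With Lundal, Lamven is earned (B4).
With Lundal and Lamven, Arcnal is earned (B5).
With Eskqil and Arcnal, Mornex is earned (B11).
No rule produces Umbyul, and it is not given.
Lamven: reached.
Mornex: reached.
Zaneld would need Ioneld and Eskqil (B6), but Ioneld is never earned.
Eskmar would need Lamven and Zaneld (B3), but Zaneld is never earned.
Reached: Lamven and Mornex — 2 of the 5.

2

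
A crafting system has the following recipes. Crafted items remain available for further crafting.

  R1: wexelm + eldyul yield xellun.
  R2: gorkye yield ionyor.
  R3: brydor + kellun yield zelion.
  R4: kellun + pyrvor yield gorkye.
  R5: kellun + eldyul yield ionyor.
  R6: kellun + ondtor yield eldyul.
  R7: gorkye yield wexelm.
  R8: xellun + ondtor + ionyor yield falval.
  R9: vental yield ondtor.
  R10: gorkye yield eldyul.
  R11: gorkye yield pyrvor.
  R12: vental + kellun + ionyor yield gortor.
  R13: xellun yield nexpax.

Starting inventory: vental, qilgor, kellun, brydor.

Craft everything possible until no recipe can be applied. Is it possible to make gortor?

Yes

vental → ondtor (R9).
kellun + ondtor → eldyul (R6).
Using R5, kellun and eldyul make ionyor.
Using R12, vental, kellun, and ionyor make gortor.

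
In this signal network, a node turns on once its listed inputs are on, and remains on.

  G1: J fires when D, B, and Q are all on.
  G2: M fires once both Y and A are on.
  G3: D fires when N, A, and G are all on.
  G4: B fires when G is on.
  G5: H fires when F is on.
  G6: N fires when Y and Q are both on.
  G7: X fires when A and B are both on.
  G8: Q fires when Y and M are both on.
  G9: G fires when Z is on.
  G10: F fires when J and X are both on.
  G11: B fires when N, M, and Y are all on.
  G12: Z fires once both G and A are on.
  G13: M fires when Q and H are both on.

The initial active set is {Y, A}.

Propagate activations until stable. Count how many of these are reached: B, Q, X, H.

3

Y and A are on, so M fires (G2).
Y and M are on, so Q fires (G8).
Y and Q are on, so N fires (G6).
N, M, and Y are on, so B fires (G11).
A and B are on, so X fires (G7).
B: reached.
Q: reached.
X: reached.
H would need F (G5), but F never turns on.
Reached: B, Q, and X — 3 of the 4.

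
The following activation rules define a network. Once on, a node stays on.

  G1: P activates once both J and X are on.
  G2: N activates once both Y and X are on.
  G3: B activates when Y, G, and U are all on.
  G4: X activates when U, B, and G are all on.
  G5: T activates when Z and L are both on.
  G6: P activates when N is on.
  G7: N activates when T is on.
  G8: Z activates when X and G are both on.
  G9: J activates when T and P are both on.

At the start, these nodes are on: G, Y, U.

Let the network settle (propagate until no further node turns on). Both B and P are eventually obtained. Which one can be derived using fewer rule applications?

B

B: G3: Y, G, and U on → B on. [1 rule application]
P: Y, G, and U are on, so B activates (G3). U, B, and G are on, so X activates (G4). G2: Y and X on → N on. N is on, so P activates (G6). [4 rule applications]
B needs fewer.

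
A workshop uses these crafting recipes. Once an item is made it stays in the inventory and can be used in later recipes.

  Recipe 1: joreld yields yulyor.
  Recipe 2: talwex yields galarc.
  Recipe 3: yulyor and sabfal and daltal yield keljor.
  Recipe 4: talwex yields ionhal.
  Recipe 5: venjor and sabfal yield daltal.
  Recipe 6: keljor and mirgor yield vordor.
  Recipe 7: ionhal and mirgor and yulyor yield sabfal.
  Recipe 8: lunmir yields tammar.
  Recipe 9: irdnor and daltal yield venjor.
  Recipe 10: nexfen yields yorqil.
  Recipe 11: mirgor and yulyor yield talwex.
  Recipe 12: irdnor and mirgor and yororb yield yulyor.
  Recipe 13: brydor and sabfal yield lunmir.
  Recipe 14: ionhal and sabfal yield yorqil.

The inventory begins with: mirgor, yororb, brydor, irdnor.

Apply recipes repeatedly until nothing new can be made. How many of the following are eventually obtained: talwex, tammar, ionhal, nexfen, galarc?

irdnor and mirgor and yororb → yulyor (Recipe 12).
mirgor and yulyor → talwex (Recipe 11).
talwex → galarc (Recipe 2).
talwex → ionhal (Recipe 4).
Using Recipe 7, ionhal, mirgor, and yulyor make sabfal.
brydor and sabfal → lunmir (Recipe 13).
lunmir → tammar (Recipe 8).
talwex: reached.
tammar: reached.
ionhal: reached.
No rule produces nexfen, and it is not given.
galarc: reached.
Reached: talwex, tammar, ionhal, and galarc — 4 of the 5.

4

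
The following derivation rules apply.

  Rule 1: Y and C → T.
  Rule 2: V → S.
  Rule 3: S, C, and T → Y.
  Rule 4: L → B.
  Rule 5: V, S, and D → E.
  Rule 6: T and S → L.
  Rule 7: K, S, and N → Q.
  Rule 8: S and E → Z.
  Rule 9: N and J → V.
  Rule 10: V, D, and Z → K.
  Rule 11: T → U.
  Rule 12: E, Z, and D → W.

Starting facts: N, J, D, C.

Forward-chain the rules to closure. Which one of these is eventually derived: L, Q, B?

N and J hold, so V follows (Rule 9).
V holds, so S follows (Rule 2).
From V, S, and D, Rule 5 gives E.
From S and E, Rule 8 gives Z.
From V, D, and Z, Rule 10 gives K.
From K, S, and N, Rule 7 gives Q.
B would need L (Rule 4), but L is never established. L would need T and S (Rule 6), but T is never established.

Q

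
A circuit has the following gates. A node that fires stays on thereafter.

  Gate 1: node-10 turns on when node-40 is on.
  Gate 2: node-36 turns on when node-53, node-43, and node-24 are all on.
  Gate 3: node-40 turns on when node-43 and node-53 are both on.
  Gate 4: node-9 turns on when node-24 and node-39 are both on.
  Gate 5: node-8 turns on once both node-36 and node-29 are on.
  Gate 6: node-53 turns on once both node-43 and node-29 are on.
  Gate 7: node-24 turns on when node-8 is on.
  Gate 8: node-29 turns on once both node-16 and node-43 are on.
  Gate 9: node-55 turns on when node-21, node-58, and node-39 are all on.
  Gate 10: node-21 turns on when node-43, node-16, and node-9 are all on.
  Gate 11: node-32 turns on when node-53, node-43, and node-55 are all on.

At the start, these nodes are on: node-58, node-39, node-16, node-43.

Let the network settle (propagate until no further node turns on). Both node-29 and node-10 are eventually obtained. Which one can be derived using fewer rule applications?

node-29: Gate 8: node-16 and node-43 on → node-29 on. [1 rule application]
node-10: node-16 and node-43 are on, so node-29 turns on (Gate 8). Gate 6: node-43 and node-29 on → node-53 on. node-43 and node-53 are on, so node-40 turns on (Gate 3). Gate 1: node-40 on → node-10 on. [4 rule applications]
node-29 needs fewer.

node-29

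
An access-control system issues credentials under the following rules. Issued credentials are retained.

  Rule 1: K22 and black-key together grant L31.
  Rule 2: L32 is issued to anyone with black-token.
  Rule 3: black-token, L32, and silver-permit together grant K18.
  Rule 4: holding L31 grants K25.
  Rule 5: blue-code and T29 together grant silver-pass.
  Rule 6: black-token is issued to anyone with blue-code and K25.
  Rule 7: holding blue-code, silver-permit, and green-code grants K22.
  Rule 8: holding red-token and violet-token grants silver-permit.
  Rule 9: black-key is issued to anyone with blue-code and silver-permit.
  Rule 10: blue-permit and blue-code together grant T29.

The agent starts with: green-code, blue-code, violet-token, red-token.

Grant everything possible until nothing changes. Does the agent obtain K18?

Yes

Holding red-token and violet-token grants silver-permit (Rule 8).
Holding blue-code, silver-permit, and green-code grants K22 (Rule 7).
Holding blue-code and silver-permit grants black-key (Rule 9).
Holding K22 and black-key grants L31 (Rule 1).
Holding L31 grants K25 (Rule 4).
Holding blue-code and K25 grants black-token (Rule 6).
Holding black-token grants L32 (Rule 2).
Holding black-token, L32, and silver-permit grants K18 (Rule 3).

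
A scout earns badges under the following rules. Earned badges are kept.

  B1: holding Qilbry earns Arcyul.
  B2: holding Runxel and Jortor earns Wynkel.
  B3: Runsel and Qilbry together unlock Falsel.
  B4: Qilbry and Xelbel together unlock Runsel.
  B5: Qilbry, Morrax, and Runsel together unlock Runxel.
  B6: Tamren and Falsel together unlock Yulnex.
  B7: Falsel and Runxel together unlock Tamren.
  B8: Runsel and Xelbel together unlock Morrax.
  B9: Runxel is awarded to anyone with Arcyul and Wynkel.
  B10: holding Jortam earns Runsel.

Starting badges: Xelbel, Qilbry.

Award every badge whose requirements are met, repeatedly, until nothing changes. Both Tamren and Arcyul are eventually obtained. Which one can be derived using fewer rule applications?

Arcyul: With Qilbry, Arcyul is earned (B1). [1 rule application]
Tamren: With Qilbry and Xelbel, Runsel is earned (B4). With Runsel and Qilbry, Falsel is earned (B3). With Runsel and Xelbel, Morrax is earned (B8). With Qilbry, Morrax, and Runsel, Runxel is earned (B5). With Falsel and Runxel, Tamren is earned (B7). [5 rule applications]
Arcyul needs fewer.

Arcyul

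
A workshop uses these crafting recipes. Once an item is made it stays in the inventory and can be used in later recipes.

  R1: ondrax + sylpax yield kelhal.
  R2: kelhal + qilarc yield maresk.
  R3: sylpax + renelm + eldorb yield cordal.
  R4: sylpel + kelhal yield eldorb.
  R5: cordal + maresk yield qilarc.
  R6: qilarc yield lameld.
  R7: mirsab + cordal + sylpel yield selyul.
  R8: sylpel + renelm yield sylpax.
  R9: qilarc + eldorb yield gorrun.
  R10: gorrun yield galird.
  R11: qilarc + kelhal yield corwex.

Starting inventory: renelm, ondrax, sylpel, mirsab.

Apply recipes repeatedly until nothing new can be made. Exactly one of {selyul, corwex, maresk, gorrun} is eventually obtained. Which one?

Using R8, sylpel and renelm make sylpax.
ondrax + sylpax → kelhal (R1).
Using R4, sylpel and kelhal make eldorb.
sylpax + renelm + eldorb → cordal (R3).
Using R7, mirsab, cordal, and sylpel make selyul.
corwex would need qilarc and kelhal (R11), but qilarc is never obtained. gorrun would need qilarc and eldorb (R9), but qilarc is never obtained. maresk would need kelhal and qilarc (R2), but qilarc is never obtained.

selyul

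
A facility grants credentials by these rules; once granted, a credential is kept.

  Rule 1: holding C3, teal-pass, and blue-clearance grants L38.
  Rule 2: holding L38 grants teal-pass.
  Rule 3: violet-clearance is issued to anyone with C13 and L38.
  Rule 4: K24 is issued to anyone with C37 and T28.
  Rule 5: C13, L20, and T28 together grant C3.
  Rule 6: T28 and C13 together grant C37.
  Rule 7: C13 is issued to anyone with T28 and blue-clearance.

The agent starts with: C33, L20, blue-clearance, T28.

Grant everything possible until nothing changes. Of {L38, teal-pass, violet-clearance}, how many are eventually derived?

L38 would need C3, teal-pass, and blue-clearance (Rule 1), but teal-pass is never granted.
teal-pass would need L38 (Rule 2), but L38 is never granted.
violet-clearance would need C13 and L38 (Rule 3), but L38 is never granted.
None of the 3 are reached.

0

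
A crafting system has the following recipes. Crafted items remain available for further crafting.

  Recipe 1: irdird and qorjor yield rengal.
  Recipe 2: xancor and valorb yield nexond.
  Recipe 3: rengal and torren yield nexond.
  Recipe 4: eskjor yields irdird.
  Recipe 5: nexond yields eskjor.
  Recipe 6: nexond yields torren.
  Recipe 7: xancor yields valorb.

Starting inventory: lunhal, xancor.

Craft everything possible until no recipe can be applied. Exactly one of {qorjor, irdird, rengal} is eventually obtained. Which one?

Using Recipe 7, xancor makes valorb.
xancor and valorb → nexond (Recipe 2).
nexond → eskjor (Recipe 5).
Using Recipe 4, eskjor makes irdird.
No rule produces qorjor, and it is not given. rengal would need irdird and qorjor (Recipe 1), but qorjor is never obtained.

irdird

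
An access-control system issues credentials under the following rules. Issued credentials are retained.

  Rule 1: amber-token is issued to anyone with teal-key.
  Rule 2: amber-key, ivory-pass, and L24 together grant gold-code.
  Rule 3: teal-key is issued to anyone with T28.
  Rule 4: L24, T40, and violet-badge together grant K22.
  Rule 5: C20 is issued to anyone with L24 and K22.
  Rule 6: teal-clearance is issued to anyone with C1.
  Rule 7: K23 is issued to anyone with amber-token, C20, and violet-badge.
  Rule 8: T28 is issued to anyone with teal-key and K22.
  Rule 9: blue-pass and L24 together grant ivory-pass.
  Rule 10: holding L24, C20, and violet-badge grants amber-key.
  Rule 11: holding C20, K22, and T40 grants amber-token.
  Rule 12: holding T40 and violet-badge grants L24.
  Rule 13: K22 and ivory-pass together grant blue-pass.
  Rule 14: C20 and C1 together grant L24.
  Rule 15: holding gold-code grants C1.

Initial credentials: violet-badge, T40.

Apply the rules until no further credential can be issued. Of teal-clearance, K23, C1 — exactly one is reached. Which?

K23

Holding T40 and violet-badge grants L24 (Rule 12).
Holding L24, T40, and violet-badge grants K22 (Rule 4).
Holding L24 and K22 grants C20 (Rule 5).
Holding C20, K22, and T40 grants amber-token (Rule 11).
Holding amber-token, C20, and violet-badge grants K23 (Rule 7).
C1 would need gold-code (Rule 15), but gold-code is never granted. teal-clearance would need C1 (Rule 6), but C1 is never granted.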